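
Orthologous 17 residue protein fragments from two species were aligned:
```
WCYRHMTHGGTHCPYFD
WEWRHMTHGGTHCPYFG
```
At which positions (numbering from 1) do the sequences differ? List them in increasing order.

2, 3, 17

Differences at position 2 (C→E), position 3 (Y→W), position 17 (D→G).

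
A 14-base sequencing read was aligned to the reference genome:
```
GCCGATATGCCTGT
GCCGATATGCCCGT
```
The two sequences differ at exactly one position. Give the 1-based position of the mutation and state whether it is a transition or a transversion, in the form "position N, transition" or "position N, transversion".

position 12, transition

The sequences differ only at position 12: T→C (pyrimidine→pyrimidine), a transition.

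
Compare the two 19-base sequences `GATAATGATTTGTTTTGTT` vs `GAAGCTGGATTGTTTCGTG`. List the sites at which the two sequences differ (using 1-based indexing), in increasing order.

3, 4, 5, 8, 9, 16, 19

Differences at site 3 (T→A), site 4 (A→G), site 5 (A→C), site 8 (A→G), site 9 (T→A), site 16 (T→C), site 19 (T→G).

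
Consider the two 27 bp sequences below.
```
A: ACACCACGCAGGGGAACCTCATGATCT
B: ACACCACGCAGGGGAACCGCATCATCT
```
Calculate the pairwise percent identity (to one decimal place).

92.6%

2 positions differ (19, 23), so 25 of 27 match: 25/27 = 92.59%.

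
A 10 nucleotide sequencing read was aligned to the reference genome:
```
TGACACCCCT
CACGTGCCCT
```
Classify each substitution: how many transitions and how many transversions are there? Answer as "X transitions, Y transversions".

2 transitions, 4 transversions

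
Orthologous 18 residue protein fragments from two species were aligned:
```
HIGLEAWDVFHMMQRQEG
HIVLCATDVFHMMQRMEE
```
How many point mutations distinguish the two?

5

Comparing position by position, 5 residues differ: 3 (G/V), 5 (E/C), 7 (W/T), 16 (Q/M), 18 (G/E).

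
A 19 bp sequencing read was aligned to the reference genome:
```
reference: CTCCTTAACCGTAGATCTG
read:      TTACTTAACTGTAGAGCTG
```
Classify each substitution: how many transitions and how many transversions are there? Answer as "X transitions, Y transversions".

Mismatches (1-based):
position 1: C→T (pyrimidine→pyrimidine, transition)
position 3: C→A (pyrimidine→purine, transversion)
position 10: C→T (pyrimidine→pyrimidine, transition)
position 16: T→G (pyrimidine→purine, transversion)

2 transitions, 2 transversions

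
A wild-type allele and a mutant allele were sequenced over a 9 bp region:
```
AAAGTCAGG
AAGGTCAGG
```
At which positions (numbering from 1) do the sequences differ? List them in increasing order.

3

Differences at position 3 (A→G).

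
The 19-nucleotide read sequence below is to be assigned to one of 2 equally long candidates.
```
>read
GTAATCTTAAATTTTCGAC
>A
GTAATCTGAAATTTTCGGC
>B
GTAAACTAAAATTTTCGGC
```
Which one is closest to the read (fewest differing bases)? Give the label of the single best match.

A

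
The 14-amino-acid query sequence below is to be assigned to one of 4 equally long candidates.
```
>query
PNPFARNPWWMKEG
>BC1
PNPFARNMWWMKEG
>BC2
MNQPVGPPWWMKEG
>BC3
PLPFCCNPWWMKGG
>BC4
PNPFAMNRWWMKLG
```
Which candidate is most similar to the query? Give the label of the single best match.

BC1

BC1 differs at 1 position; BC2 differs at 6 positions; BC3 differs at 4 positions; BC4 differs at 3 positions. The closest is BC1.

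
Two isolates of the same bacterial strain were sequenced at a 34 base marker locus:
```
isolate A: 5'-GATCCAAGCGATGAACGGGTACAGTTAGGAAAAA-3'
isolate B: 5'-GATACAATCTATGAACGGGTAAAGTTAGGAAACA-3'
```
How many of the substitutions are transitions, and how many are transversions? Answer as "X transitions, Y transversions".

0 transitions, 5 transversions

Transitions (purine↔purine or pyrimidine↔pyrimidine): none.
Transversions (purine↔pyrimidine): 4 C→A, 8 G→T, 10 G→T, 22 C→A, 33 A→C.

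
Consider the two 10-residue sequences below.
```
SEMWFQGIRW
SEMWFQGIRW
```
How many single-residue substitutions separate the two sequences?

No positions differ; the sequences are identical.

0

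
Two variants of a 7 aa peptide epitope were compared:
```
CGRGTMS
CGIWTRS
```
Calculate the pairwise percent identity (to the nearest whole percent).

3 positions differ (3, 4, 6), so 4 of 7 match: 4/7 = 57.14%.

57%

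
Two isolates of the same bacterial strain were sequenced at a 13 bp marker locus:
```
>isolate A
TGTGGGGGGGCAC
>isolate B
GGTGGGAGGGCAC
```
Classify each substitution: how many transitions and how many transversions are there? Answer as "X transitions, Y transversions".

1 transition, 1 transversion

Mismatches (1-based):
position 1: T→G (pyrimidine→purine, transversion)
position 7: G→A (purine→purine, transition)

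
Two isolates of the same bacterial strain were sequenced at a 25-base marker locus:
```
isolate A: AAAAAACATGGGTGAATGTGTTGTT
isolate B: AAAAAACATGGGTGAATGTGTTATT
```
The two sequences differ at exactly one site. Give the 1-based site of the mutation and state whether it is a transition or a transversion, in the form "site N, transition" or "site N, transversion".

Site 23 changes G→A. G is a purine and A is a purine, so this is a transition.

site 23, transition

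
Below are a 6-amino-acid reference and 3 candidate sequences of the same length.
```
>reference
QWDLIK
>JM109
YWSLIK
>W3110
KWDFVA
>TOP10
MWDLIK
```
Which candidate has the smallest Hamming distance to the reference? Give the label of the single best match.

TOP10

Hamming distances to reference — JM109: 2; W3110: 4; TOP10: 1.
Smallest is TOP10 with 1 mismatch.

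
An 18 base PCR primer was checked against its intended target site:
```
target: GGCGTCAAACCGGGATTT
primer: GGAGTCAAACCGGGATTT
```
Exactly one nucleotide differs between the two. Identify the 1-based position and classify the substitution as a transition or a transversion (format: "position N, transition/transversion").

Position 3 changes C→A. C is a pyrimidine and A is a purine, so this is a transversion.

position 3, transversion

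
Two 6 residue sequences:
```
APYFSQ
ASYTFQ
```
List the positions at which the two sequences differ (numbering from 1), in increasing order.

2, 4, 5

Differences at position 2 (P→S), position 4 (F→T), position 5 (S→F).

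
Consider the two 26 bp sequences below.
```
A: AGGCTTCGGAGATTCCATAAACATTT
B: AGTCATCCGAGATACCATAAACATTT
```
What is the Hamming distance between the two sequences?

4

The sequences differ at positions 3, 5, 8, 14 (1-based) — 4 in total.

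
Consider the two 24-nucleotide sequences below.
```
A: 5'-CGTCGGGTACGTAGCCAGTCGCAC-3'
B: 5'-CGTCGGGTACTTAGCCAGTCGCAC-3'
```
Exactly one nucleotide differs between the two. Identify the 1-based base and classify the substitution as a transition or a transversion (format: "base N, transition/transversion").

base 11, transversion

The sequences differ only at base 11: G→T (purine→pyrimidine), a transversion.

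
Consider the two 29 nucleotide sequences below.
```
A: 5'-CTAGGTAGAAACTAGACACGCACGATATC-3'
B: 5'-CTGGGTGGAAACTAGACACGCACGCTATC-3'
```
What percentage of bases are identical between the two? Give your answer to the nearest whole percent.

90%

3 positions differ (3, 7, 25), so 26 of 29 match: 26/29 = 89.66%.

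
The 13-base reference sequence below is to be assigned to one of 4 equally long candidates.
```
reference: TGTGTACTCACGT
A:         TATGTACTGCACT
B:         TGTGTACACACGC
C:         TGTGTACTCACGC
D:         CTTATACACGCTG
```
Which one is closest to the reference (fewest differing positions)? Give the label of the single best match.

C

A differs at 5 positions; B differs at 2 positions; C differs at 1 position; D differs at 7 positions. The closest is C.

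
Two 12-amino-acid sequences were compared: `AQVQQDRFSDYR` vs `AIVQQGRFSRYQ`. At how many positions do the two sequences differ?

The sequences differ at positions 2, 6, 10, 12 (1-based) — 4 in total.

4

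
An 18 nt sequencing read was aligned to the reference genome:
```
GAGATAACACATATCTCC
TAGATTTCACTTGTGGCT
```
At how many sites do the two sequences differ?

Comparing position by position, 8 sites differ: 1 (G/T), 6 (A/T), 7 (A/T), 11 (A/T), 13 (A/G), 15 (C/G), 16 (T/G), 18 (C/T).

8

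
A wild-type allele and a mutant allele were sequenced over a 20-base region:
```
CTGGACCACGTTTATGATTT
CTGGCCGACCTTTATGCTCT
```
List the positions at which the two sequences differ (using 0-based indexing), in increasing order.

4, 6, 9, 16, 18

Differences at position 4 (A→C), position 6 (C→G), position 9 (G→C), position 16 (A→C), position 18 (T→C).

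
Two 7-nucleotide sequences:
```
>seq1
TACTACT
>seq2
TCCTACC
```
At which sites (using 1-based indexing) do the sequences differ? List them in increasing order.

2, 7

Differences at site 2 (A→C), site 7 (T→C).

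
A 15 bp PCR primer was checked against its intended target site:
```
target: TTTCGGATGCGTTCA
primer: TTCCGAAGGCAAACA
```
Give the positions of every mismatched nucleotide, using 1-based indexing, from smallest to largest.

3, 6, 8, 11, 12, 13

Differences at position 3 (T→C), position 6 (G→A), position 8 (T→G), position 11 (G→A), position 12 (T→A), position 13 (T→A).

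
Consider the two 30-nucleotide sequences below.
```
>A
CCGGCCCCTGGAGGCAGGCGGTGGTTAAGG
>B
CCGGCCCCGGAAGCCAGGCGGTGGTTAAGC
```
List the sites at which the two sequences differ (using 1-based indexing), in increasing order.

9, 11, 14, 30

Scanning 1-based: 9: T/G; 11: G/A; 14: G/C; 30: G/C.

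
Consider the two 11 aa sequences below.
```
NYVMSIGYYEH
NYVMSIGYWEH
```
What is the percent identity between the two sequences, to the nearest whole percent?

91%

Mismatch at position 9 (1-based): 1 of 11.
Identical positions: 10/11 = 90.91% → 91%.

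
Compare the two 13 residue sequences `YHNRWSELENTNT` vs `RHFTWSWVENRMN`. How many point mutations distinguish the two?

Comparing position by position, 8 positions differ: 1 (Y/R), 3 (N/F), 4 (R/T), 7 (E/W), 8 (L/V), 11 (T/R), 12 (N/M), 13 (T/N).

8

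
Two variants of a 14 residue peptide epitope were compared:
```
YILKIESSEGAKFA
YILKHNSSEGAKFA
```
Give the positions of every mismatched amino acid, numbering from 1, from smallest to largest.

5, 6

Differences at position 5 (I→H), position 6 (E→N).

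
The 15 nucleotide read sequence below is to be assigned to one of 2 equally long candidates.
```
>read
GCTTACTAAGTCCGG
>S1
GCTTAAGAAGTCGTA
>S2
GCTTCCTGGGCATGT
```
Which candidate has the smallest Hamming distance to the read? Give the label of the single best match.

S1 differs at 5 bases; S2 differs at 7 bases. The closest is S1.

S1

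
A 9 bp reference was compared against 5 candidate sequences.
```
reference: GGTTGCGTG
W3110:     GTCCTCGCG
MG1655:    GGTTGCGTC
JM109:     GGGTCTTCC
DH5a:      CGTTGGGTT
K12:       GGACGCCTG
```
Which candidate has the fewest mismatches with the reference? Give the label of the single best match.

MG1655

W3110 differs at 5 positions; MG1655 differs at 1 position; JM109 differs at 6 positions; DH5a differs at 3 positions; K12 differs at 3 positions. The closest is MG1655.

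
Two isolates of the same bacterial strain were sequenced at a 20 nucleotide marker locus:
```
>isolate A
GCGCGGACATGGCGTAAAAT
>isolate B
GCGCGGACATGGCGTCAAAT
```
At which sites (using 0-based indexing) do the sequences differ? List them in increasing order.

Scanning 0-based: 15: A/C.

15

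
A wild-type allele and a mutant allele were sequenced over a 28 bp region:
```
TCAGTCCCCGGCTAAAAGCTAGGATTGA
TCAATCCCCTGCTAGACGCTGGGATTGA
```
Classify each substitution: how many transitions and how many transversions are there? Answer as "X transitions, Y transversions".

3 transitions, 2 transversions

Mismatches (1-based):
base 4: G→A (purine→purine, transition)
base 10: G→T (purine→pyrimidine, transversion)
base 15: A→G (purine→purine, transition)
base 17: A→C (purine→pyrimidine, transversion)
base 21: A→G (purine→purine, transition)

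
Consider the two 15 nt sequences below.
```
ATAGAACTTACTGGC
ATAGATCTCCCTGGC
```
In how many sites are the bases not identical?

3

Comparing position by position, 3 sites differ: 6 (A/T), 9 (T/C), 10 (A/C).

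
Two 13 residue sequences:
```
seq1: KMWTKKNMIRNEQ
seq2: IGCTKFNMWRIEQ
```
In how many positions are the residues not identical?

The sequences differ at positions 1, 2, 3, 6, 9, 11 (1-based) — 6 in total.

6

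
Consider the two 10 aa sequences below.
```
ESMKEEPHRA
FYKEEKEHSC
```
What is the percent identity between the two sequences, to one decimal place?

20.0%

8 positions differ (1, 2, 3, 4, 6, 7, 9, 10), so 2 of 10 match: 2/10 = 20%.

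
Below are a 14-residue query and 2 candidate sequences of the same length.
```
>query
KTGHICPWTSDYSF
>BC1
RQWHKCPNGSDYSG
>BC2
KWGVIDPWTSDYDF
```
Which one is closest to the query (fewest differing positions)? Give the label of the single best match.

BC2

Hamming distances to query — BC1: 7; BC2: 4.
Smallest is BC2 with 4 mismatches.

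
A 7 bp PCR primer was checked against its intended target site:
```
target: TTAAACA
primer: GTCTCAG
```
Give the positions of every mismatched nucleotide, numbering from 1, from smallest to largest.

1, 3, 4, 5, 6, 7

Scanning 1-based: 1: T/G; 3: A/C; 4: A/T; 5: A/C; 6: C/A; 7: A/G.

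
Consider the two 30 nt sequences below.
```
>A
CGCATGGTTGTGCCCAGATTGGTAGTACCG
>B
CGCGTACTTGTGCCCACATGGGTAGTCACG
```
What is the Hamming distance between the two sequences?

The sequences differ at positions 4, 6, 7, 17, 20, 27, 28 (1-based) — 7 in total.

7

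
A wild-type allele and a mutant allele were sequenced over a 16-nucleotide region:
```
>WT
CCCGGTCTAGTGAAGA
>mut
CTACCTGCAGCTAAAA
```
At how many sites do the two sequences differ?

Comparing position by position, 9 sites differ: 2 (C/T), 3 (C/A), 4 (G/C), 5 (G/C), 7 (C/G), 8 (T/C), 11 (T/C), 12 (G/T), 15 (G/A).

9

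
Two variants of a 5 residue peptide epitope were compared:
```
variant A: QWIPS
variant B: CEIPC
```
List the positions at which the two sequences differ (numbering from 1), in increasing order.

Differences at position 1 (Q→C), position 2 (W→E), position 5 (S→C).

1, 2, 5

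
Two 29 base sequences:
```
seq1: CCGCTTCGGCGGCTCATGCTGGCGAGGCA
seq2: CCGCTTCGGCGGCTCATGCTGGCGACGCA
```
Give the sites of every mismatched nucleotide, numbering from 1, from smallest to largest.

Scanning 1-based: 26: G/C.

26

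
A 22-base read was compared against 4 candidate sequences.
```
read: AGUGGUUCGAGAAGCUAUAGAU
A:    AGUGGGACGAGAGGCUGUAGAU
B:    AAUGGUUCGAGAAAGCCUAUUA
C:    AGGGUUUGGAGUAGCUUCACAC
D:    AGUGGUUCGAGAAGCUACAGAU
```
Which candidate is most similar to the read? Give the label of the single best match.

D

A differs at 4 positions; B differs at 8 positions; C differs at 8 positions; D differs at 1 position. The closest is D.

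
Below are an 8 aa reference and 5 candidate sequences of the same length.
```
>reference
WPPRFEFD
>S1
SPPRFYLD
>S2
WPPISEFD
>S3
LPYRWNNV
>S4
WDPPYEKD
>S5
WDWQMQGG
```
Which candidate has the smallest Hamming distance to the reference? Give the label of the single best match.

Hamming distances to reference — S1: 3; S2: 2; S3: 6; S4: 4; S5: 7.
Smallest is S2 with 2 mismatches.

S2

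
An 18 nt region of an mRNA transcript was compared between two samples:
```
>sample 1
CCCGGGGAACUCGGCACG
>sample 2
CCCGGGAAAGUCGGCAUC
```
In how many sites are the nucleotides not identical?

Mismatches (1-based): site 7: G→A; site 10: C→G; site 17: C→U; site 18: G→C.

4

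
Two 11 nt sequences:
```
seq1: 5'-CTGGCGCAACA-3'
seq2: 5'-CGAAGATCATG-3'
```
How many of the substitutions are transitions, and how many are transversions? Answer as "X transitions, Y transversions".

6 transitions, 3 transversions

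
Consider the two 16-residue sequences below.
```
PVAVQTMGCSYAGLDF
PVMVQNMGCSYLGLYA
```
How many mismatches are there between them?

5

Mismatches (1-based): residue 3: A→M; residue 6: T→N; residue 12: A→L; residue 15: D→Y; residue 16: F→A.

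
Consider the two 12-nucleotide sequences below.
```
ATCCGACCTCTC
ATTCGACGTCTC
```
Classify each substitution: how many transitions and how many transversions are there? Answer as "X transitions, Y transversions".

1 transition, 1 transversion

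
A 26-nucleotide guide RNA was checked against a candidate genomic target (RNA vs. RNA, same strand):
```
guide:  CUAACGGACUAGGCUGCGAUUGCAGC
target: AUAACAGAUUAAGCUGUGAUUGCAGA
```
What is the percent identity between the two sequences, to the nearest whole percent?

77%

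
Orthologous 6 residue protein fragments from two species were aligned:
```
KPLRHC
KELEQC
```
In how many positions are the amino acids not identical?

The sequences differ at positions 2, 4, 5 (1-based) — 3 in total.

3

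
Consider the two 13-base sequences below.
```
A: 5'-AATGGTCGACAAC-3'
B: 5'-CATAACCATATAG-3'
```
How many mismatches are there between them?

9

Comparing position by position, 9 sites differ: 1 (A/C), 4 (G/A), 5 (G/A), 6 (T/C), 8 (G/A), 9 (A/T), 10 (C/A), 11 (A/T), 13 (C/G).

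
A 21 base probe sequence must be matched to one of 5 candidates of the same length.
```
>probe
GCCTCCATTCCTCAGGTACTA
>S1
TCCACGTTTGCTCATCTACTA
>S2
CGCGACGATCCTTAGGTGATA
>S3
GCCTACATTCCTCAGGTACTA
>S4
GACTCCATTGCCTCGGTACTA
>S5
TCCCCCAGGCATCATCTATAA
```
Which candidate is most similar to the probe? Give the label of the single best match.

Hamming distances to probe — S1: 7; S2: 9; S3: 1; S4: 5; S5: 9.
Smallest is S3 with 1 mismatch.

S3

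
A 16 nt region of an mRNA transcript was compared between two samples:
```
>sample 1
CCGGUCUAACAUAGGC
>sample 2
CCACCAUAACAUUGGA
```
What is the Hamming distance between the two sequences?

Comparing position by position, 6 positions differ: 3 (G/A), 4 (G/C), 5 (U/C), 6 (C/A), 13 (A/U), 16 (C/A).

6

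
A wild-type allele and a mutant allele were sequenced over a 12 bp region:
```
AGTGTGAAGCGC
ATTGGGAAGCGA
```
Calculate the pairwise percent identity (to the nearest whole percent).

75%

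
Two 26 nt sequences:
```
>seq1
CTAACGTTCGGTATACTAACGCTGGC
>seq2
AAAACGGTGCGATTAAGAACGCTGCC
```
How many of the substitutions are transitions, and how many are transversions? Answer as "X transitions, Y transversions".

Mismatches (1-based):
position 1: C→A (pyrimidine→purine, transversion)
position 2: T→A (pyrimidine→purine, transversion)
position 7: T→G (pyrimidine→purine, transversion)
position 9: C→G (pyrimidine→purine, transversion)
position 10: G→C (purine→pyrimidine, transversion)
position 12: T→A (pyrimidine→purine, transversion)
position 13: A→T (purine→pyrimidine, transversion)
position 16: C→A (pyrimidine→purine, transversion)
position 17: T→G (pyrimidine→purine, transversion)
position 25: G→C (purine→pyrimidine, transversion)

0 transitions, 10 transversions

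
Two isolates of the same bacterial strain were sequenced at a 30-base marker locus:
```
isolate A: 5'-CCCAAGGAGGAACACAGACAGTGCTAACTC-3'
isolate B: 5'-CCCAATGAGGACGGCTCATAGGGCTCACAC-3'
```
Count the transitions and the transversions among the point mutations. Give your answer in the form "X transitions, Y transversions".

Transitions (purine↔purine or pyrimidine↔pyrimidine): 14 A→G, 19 C→T.
Transversions (purine↔pyrimidine): 6 G→T, 12 A→C, 13 C→G, 16 A→T, 17 G→C, 22 T→G, 26 A→C, 29 T→A.

2 transitions, 8 transversions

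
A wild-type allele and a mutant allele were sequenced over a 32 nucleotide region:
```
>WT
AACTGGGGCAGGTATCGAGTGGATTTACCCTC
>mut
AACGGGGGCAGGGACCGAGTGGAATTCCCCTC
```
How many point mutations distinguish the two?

5

Comparing position by position, 5 positions differ: 4 (T/G), 13 (T/G), 15 (T/C), 24 (T/A), 27 (A/C).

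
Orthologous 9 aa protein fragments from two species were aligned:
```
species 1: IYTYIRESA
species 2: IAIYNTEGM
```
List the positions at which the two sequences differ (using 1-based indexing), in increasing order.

2, 3, 5, 6, 8, 9

Differences at position 2 (Y→A), position 3 (T→I), position 5 (I→N), position 6 (R→T), position 8 (S→G), position 9 (A→M).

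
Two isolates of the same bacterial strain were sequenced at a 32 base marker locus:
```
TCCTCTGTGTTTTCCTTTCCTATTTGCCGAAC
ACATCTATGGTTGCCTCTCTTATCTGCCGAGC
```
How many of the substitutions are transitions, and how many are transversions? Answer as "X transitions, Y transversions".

5 transitions, 4 transversions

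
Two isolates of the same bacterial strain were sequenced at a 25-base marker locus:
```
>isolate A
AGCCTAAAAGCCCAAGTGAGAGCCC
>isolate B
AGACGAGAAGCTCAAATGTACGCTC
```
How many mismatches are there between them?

9

Comparing position by position, 9 bases differ: 3 (C/A), 5 (T/G), 7 (A/G), 12 (C/T), 16 (G/A), 19 (A/T), 20 (G/A), 21 (A/C), 24 (C/T).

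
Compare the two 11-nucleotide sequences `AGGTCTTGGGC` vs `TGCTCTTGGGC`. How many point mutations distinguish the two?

The sequences differ at sites 1, 3 (1-based) — 2 in total.

2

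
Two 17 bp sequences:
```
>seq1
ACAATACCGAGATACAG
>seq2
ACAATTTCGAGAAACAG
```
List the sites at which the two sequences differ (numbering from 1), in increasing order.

6, 7, 13

Scanning 1-based: 6: A/T; 7: C/T; 13: T/A.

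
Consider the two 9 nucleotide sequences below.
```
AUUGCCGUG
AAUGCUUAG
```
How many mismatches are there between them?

The sequences differ at positions 2, 6, 7, 8 (1-based) — 4 in total.

4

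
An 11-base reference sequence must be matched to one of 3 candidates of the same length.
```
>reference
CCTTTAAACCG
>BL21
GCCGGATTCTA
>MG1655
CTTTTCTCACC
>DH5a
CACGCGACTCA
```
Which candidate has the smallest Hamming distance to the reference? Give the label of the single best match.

MG1655

Hamming distances to reference — BL21: 8; MG1655: 6; DH5a: 8.
Smallest is MG1655 with 6 mismatches.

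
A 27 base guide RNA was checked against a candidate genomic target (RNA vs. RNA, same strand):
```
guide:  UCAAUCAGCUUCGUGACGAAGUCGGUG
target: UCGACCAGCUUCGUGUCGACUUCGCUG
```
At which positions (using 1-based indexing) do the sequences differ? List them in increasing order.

Scanning 1-based: 3: A/G; 5: U/C; 16: A/U; 20: A/C; 21: G/U; 25: G/C.

3, 5, 16, 20, 21, 25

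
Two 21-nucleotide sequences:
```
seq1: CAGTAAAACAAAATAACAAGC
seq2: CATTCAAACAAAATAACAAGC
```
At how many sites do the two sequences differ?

2

Mismatches (1-based): site 3: G→T; site 5: A→C.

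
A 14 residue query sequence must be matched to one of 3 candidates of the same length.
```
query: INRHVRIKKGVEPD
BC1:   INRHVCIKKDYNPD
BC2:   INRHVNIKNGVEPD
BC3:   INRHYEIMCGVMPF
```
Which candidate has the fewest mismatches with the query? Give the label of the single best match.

BC1 differs at 4 residues; BC2 differs at 2 residues; BC3 differs at 6 residues. The closest is BC2.

BC2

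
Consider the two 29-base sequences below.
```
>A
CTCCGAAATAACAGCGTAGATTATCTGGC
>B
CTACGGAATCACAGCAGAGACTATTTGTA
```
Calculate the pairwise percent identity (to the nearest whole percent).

Mismatches at positions 3, 6, 10, 16, 17, 21, 25, 28, 29 (1-based): 9 of 29.
Identical positions: 20/29 = 68.97% → 69%.

69%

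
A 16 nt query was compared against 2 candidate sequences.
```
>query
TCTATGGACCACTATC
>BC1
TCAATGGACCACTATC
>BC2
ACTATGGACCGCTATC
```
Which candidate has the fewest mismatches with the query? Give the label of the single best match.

BC1 differs at 1 position; BC2 differs at 2 positions. The closest is BC1.

BC1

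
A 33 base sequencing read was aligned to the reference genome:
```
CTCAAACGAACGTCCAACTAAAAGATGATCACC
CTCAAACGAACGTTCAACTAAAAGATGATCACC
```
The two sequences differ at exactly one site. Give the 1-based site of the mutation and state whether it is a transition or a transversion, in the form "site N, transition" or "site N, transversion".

Site 14 changes C→T. C is a pyrimidine and T is a pyrimidine, so this is a transition.

site 14, transition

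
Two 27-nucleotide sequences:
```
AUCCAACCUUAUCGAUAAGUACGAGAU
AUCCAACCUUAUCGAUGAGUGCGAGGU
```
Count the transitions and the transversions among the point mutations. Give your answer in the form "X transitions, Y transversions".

Transitions (purine↔purine or pyrimidine↔pyrimidine): 17 A→G, 21 A→G, 26 A→G.
Transversions (purine↔pyrimidine): none.

3 transitions, 0 transversions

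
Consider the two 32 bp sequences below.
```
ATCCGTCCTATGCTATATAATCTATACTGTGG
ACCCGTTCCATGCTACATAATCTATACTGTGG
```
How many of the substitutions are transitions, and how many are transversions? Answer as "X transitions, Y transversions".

Mismatches (1-based):
base 2: T→C (pyrimidine→pyrimidine, transition)
base 7: C→T (pyrimidine→pyrimidine, transition)
base 9: T→C (pyrimidine→pyrimidine, transition)
base 16: T→C (pyrimidine→pyrimidine, transition)

4 transitions, 0 transversions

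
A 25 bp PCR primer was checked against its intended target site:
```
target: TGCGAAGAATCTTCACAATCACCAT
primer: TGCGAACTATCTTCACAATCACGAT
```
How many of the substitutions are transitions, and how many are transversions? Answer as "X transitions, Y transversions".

0 transitions, 3 transversions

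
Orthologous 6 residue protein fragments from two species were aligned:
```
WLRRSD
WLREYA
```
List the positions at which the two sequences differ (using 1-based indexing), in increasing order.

Differences at position 4 (R→E), position 5 (S→Y), position 6 (D→A).

4, 5, 6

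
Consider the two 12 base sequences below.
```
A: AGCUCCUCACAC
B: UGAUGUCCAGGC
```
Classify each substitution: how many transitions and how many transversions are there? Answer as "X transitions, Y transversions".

3 transitions, 4 transversions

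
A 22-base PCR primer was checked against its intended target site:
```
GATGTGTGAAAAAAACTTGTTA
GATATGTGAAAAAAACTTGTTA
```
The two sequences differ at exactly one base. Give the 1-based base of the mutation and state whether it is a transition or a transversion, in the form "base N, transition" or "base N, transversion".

base 4, transition

The sequences differ only at base 4: G→A (purine→purine), a transition.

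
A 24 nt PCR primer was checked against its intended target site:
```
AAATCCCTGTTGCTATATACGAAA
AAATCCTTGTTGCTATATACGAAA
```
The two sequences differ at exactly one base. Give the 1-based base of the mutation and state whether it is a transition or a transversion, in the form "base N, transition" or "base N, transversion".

Base 7 changes C→T. C is a pyrimidine and T is a pyrimidine, so this is a transition.

base 7, transition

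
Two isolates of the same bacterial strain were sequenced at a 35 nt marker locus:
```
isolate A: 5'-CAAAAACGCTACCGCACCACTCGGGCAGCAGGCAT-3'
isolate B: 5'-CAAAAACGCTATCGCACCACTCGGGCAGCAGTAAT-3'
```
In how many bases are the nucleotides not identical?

Mismatches (1-based): base 12: C→T; base 32: G→T; base 33: C→A.

3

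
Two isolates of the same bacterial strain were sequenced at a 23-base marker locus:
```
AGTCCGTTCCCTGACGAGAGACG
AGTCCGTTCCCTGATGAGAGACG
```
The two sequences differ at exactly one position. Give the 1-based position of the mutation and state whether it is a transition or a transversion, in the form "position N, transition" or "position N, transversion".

Position 15 changes C→T. C is a pyrimidine and T is a pyrimidine, so this is a transition.

position 15, transition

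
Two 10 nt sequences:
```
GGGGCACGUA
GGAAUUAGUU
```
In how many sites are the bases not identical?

6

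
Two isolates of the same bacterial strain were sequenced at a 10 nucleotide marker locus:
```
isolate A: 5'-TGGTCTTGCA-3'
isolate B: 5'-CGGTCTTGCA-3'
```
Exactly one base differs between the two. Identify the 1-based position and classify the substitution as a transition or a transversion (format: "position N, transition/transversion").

position 1, transition

Position 1 changes T→C. T is a pyrimidine and C is a pyrimidine, so this is a transition.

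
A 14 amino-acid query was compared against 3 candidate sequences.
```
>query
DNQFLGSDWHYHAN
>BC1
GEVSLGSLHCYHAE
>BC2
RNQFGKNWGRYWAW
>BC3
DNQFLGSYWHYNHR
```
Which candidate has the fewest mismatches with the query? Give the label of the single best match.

BC3

BC1 differs at 8 positions; BC2 differs at 9 positions; BC3 differs at 4 positions. The closest is BC3.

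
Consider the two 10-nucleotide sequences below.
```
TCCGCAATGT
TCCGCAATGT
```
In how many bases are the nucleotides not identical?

No positions differ; the sequences are identical.

0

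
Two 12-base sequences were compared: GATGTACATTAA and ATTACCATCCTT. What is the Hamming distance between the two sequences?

11

Comparing position by position, 11 bases differ: 1 (G/A), 2 (A/T), 4 (G/A), 5 (T/C), 6 (A/C), 7 (C/A), 8 (A/T), 9 (T/C), 10 (T/C), 11 (A/T), 12 (A/T).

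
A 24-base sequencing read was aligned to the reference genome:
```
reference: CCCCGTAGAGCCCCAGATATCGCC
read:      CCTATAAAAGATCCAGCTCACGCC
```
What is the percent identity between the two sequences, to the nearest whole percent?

58%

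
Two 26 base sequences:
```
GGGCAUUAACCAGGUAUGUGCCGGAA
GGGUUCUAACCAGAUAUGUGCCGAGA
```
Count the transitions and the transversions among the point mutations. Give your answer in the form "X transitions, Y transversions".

5 transitions, 1 transversion

Transitions (purine↔purine or pyrimidine↔pyrimidine): 4 C→U, 6 U→C, 14 G→A, 24 G→A, 25 A→G.
Transversions (purine↔pyrimidine): 5 A→U.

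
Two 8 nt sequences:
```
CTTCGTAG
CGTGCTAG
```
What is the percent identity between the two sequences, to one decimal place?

3 positions differ (2, 4, 5), so 5 of 8 match: 5/8 = 62.5%.

62.5%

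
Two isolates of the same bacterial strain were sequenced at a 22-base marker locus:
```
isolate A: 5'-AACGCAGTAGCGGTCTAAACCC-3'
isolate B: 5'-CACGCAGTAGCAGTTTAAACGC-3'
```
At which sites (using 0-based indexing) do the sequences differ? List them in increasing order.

Differences at site 0 (A→C), site 11 (G→A), site 14 (C→T), site 20 (C→G).

0, 11, 14, 20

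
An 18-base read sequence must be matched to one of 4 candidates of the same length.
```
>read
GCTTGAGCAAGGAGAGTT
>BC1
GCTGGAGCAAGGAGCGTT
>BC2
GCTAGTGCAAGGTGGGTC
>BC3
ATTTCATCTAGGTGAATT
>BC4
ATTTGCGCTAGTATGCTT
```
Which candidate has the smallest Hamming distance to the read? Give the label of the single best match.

BC1

BC1 differs at 2 sites; BC2 differs at 5 sites; BC3 differs at 7 sites; BC4 differs at 8 sites. The closest is BC1.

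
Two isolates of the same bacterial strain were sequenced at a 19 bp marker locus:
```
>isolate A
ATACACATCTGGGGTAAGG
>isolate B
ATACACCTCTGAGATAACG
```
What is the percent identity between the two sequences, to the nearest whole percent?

Mismatches at positions 7, 12, 14, 18 (1-based): 4 of 19.
Identical positions: 15/19 = 78.95% → 79%.

79%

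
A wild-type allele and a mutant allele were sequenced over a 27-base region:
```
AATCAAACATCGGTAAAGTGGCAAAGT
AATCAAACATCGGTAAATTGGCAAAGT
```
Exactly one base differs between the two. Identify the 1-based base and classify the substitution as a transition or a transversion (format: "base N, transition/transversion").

base 18, transversion

The sequences differ only at base 18: G→T (purine→pyrimidine), a transversion.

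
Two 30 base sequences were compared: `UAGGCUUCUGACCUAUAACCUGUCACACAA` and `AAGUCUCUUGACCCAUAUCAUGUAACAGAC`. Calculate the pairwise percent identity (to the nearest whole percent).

Mismatches at positions 1, 4, 7, 8, 14, 18, 20, 24, 28, 30 (1-based): 10 of 30.
Identical positions: 20/30 = 66.67% → 67%.

67%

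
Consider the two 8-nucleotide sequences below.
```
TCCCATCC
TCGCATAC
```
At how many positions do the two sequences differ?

2

The sequences differ at positions 3, 7 (1-based) — 2 in total.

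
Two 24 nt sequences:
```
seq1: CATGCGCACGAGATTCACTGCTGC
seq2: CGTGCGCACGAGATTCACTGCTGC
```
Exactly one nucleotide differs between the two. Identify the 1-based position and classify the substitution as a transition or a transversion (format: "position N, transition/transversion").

position 2, transition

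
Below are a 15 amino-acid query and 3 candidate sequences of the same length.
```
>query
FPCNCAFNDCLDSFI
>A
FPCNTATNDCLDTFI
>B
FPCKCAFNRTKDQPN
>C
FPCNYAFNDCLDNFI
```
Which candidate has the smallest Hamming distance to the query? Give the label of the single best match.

Hamming distances to query — A: 3; B: 7; C: 2.
Smallest is C with 2 mismatches.

C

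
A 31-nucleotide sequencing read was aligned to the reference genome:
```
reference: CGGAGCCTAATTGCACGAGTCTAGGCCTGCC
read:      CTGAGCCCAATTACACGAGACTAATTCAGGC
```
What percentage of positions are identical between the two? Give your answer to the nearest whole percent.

Mismatches at positions 2, 8, 13, 20, 24, 25, 26, 28, 30 (1-based): 9 of 31.
Identical positions: 22/31 = 70.97% → 71%.

71%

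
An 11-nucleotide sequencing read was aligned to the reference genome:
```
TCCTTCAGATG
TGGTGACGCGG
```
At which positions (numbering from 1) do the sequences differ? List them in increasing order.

2, 3, 5, 6, 7, 9, 10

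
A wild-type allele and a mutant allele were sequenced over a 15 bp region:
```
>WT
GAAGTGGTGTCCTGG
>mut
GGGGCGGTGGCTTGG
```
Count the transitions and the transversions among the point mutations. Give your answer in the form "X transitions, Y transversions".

4 transitions, 1 transversion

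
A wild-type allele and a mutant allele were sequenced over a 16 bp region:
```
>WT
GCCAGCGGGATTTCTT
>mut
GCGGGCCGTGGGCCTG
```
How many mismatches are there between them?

The sequences differ at sites 3, 4, 7, 9, 10, 11, 12, 13, 16 (1-based) — 9 in total.

9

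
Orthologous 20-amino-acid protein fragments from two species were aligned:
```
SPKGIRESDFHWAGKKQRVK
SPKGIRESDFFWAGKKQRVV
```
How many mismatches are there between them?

Comparing position by position, 2 positions differ: 11 (H/F), 20 (K/V).

2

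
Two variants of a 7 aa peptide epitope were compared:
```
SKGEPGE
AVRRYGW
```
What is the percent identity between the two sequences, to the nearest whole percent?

14%

6 positions differ (1, 2, 3, 4, 5, 7), so 1 of 7 match: 1/7 = 14.29%.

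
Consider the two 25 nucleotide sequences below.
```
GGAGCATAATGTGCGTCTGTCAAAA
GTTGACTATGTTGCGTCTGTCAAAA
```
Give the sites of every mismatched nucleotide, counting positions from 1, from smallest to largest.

2, 3, 5, 6, 9, 10, 11

Differences at site 2 (G→T), site 3 (A→T), site 5 (C→A), site 6 (A→C), site 9 (A→T), site 10 (T→G), site 11 (G→T).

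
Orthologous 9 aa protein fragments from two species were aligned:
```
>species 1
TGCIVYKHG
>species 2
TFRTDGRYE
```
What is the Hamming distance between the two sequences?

8

Comparing position by position, 8 positions differ: 2 (G/F), 3 (C/R), 4 (I/T), 5 (V/D), 6 (Y/G), 7 (K/R), 8 (H/Y), 9 (G/E).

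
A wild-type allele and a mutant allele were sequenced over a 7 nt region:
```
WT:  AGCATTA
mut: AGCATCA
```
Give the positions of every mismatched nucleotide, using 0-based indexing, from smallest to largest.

Differences at position 5 (T→C).

5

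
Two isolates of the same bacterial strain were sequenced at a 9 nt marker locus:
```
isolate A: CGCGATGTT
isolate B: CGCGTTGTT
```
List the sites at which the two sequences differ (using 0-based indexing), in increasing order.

4

Differences at site 4 (A→T).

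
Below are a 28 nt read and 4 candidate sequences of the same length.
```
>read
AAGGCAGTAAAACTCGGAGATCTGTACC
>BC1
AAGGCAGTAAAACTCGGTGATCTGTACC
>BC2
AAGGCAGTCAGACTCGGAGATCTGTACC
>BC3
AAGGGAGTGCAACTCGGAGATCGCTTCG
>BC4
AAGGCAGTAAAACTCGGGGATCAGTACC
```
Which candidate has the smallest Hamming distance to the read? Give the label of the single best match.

BC1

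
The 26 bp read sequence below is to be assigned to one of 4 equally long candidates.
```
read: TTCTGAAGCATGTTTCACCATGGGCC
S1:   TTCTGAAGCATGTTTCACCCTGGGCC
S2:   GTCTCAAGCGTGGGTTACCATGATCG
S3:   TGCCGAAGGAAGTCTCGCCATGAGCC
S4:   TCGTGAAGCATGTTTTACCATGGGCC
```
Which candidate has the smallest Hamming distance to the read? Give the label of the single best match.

S1

Hamming distances to read — S1: 1; S2: 9; S3: 7; S4: 3.
Smallest is S1 with 1 mismatch.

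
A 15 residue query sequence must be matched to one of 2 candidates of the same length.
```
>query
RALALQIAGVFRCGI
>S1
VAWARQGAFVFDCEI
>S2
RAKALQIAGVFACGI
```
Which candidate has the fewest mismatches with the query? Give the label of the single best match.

S2

Hamming distances to query — S1: 7; S2: 2.
Smallest is S2 with 2 mismatches.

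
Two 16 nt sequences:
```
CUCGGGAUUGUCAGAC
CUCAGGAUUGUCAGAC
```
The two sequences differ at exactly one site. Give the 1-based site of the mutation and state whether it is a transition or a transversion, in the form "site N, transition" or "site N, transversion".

Site 4 changes G→A. G is a purine and A is a purine, so this is a transition.

site 4, transition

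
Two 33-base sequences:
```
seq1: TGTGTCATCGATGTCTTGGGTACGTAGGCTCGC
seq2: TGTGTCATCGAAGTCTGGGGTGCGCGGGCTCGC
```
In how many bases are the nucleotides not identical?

The sequences differ at bases 12, 17, 22, 25, 26 (1-based) — 5 in total.

5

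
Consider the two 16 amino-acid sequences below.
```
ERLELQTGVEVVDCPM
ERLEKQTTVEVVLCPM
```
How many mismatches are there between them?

Comparing position by position, 3 residues differ: 5 (L/K), 8 (G/T), 13 (D/L).

3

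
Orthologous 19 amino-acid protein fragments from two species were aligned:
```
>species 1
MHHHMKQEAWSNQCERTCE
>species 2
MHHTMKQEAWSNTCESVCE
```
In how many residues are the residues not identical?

The sequences differ at residues 4, 13, 16, 17 (1-based) — 4 in total.

4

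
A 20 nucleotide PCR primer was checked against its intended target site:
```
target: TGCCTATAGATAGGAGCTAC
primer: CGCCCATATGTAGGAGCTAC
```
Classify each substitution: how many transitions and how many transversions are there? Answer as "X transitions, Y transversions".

3 transitions, 1 transversion

Transitions (purine↔purine or pyrimidine↔pyrimidine): 1 T→C, 5 T→C, 10 A→G.
Transversions (purine↔pyrimidine): 9 G→T.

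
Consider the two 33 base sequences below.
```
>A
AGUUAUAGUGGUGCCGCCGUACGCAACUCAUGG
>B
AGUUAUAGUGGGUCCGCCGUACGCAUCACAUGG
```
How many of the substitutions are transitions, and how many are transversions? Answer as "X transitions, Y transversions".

0 transitions, 4 transversions

Transitions (purine↔purine or pyrimidine↔pyrimidine): none.
Transversions (purine↔pyrimidine): 12 U→G, 13 G→U, 26 A→U, 28 U→A.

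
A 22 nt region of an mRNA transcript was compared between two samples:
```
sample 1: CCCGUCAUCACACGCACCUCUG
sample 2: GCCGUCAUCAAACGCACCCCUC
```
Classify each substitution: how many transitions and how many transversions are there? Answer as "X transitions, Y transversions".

Mismatches (1-based):
base 1: C→G (pyrimidine→purine, transversion)
base 11: C→A (pyrimidine→purine, transversion)
base 19: U→C (pyrimidine→pyrimidine, transition)
base 22: G→C (purine→pyrimidine, transversion)

1 transition, 3 transversions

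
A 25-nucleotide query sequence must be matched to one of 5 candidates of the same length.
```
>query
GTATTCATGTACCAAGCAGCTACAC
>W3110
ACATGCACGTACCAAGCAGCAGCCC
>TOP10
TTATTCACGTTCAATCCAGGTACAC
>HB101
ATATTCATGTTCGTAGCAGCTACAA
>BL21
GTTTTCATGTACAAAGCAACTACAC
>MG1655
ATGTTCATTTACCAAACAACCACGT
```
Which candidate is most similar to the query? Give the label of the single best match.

BL21

W3110 differs at 7 sites; TOP10 differs at 7 sites; HB101 differs at 5 sites; BL21 differs at 3 sites; MG1655 differs at 8 sites. The closest is BL21.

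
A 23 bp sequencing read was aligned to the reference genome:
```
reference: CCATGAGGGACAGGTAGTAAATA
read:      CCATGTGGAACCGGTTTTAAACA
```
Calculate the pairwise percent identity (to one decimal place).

73.9%

Mismatches at positions 6, 9, 12, 16, 17, 22 (1-based): 6 of 23.
Identical positions: 17/23 = 73.91% → 73.9%.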